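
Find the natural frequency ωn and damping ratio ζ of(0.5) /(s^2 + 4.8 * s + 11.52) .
Underdamped: complex pole -2.4 + 2.4j. ωn = |pole| = 3.394, ζ = -Re(pole)/ωn = 0.7071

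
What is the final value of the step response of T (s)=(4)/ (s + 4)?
FVT: lim_{t→∞} y(t) = lim_{s→0} s*Y(s) where Y(s) = T(s)/s.
= lim_{s→0} T(s) = T(0) = num(0)/den(0) = 4/4 = 1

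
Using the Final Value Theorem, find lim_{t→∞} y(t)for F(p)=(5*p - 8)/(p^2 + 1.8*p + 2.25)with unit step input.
FVT: lim_{t→∞} y(t) = lim_{p→0} p*Y(p) where Y(p) = F(p)/p.
= lim_{p→0} F(p) = F(0) = num(0)/den(0) = -8/2.25 = -3.556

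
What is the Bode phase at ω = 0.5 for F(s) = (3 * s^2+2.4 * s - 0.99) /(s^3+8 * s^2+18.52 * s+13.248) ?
Substitute s = j*0.5: F(j0.5) = -0.0410044 + 0.139987j.
∠F(j0.5) = atan2(Im, Re) = atan2(0.139987, -0.0410044) = 106.33°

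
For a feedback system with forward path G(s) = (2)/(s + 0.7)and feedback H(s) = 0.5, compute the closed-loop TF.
Closed-loop T = G/(1+GH).
Numerator: G_num * H_den = 2.
Denominator: G_den * H_den + G_num * H_num = (s + 0.7) + (1) = s + 1.7.
T(s) = (2)/(s + 1.7)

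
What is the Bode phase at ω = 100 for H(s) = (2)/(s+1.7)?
Substitute s = j*100: H(j100) = 0.000339902 - 0.0199942j.
∠H(j100) = atan2(Im, Re) = atan2(-0.0199942, 0.000339902) = -89.03°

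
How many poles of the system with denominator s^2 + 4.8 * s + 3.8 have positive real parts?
s^2 + 4.8*s + 3.8 = (s + 3.8)(s + 1). Poles: -1, -3.8. RHP poles (Re>0): 0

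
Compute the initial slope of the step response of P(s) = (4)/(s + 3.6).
IVT: y'(0⁺) = lim_{s→∞} s²·Y(s) = lim_{s→∞} s·P(s).
deg(num) = 0, deg(den) = 1, relative degree = 1, so s·P(s) → (leading num)/(leading den) = 4/1 = 4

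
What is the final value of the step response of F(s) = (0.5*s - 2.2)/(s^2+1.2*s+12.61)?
FVT: lim_{t→∞} y(t) = lim_{s→0} s*Y(s) where Y(s) = F(s)/s.
= lim_{s→0} F(s) = F(0) = num(0)/den(0) = -2.2/12.61 = -0.1745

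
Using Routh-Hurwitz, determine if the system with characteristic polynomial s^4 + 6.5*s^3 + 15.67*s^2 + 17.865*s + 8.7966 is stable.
Routh array:
s^4: [1, 15.67, 8.7966]; s^3: [6.5, 17.865]; s^2: [12.9215, 8.7966]; s^1: [13.44]; s^0: [8.7966]
First column: [1, 6.5, 12.9215, 13.44, 8.7966]. Sign changes = 0.
Yes, stable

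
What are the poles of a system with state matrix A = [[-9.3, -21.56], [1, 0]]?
Eigenvalues solve det(λI - A) = 0.
Characteristic polynomial: λ^2 + 9.3*λ + 21.56 = 0.
Factor: (λ + 4.9)(λ + 4.4) = 0.
Roots: -4.4, -4.9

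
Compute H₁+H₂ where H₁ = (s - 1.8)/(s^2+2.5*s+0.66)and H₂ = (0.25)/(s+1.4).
Parallel: H = H₁ + H₂ = (n₁·d₂ + n₂·d₁)/(d₁·d₂).
n₁·d₂ = s^2 - 0.4*s - 2.52. n₂·d₁ = 0.25*s^2 + 0.625*s + 0.165. Sum = 1.25*s^2 + 0.225*s - 2.355. d₁·d₂ = s^3 + 3.9*s^2 + 4.16*s + 0.924.
H(s) = (1.25*s^2 + 0.225*s - 2.355)/(s^3 + 3.9*s^2 + 4.16*s + 0.924)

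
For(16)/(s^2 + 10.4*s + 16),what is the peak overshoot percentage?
Standard form: ωn²/(s²+2ζωn·s+ωn²) → ωn = 4, ζ = 1.3.
ζ ≥ 1, so the response is non-oscillatory: peak overshoot = 0%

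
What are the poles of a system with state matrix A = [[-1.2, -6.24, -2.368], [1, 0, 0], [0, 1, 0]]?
Eigenvalues solve det(λI - A) = 0.
Characteristic polynomial: λ^3 + 1.2*λ^2 + 6.24*λ + 2.368 = 0.
Factor: (λ + 0.4)(λ^2 + 0.8*λ + 5.92) = 0.
Roots: -0.4, -0.4 + 2.4j, -0.4 - 2.4j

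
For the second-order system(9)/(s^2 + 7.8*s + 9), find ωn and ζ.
Standard form: ωn²/(s²+2ζωn·s+ωn²).
const=9=ωn² → ωn=3, s coeff=7.8=2ζωn → ζ=1.3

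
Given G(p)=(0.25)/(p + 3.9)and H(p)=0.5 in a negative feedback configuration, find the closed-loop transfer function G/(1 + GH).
Closed-loop T = G/(1+GH).
Numerator: G_num * H_den = 0.25.
Denominator: G_den * H_den + G_num * H_num = (p + 3.9) + (0.125) = p + 4.025.
T(p) = (0.25)/(p + 4.025)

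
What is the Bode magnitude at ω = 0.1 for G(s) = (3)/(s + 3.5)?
Substitute s = j*0.1: G(j0.1) = 0.856444 - 0.0244698j.
|G(j0.1)| = sqrt(Re² + Im²) = 0.8568.
20*log₁₀(0.8568) = -1.34 dB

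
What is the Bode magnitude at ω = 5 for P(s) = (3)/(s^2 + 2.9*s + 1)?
Substitute s = j*5: P(j5) = -0.0915739 - 0.0553259j.
|P(j5)| = sqrt(Re² + Im²) = 0.107.
20*log₁₀(0.107) = -19.41 dB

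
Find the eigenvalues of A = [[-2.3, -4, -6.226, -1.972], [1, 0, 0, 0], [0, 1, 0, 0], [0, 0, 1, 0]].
Eigenvalues solve det(λI - A) = 0.
Characteristic polynomial: λ^4 + 2.3*λ^3 + 4*λ^2 + 6.226*λ + 1.972 = 0.
Factor: (λ + 0.4)(λ + 1.7)(λ^2 + 0.2*λ + 2.9) = 0.
Roots: -0.1 + 1.7j, -0.1 - 1.7j, -0.4, -1.7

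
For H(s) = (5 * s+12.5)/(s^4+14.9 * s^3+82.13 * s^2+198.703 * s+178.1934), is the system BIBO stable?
Denominator: s^4 + 14.9*s^3 + 82.13*s^2 + 198.703*s + 178.1934 = (s + 3.3)(s + 3.8)(s + 4.9)(s + 2.9). Poles: -2.9, -3.3, -3.8, -4.9. All Re(p)<0: Yes (stable)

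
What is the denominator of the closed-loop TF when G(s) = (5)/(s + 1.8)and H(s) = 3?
Characteristic poly = G_den * H_den + G_num * H_num = (s + 1.8) + (15) = s + 16.8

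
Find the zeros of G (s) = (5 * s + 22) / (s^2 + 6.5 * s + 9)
Set numerator = 0: 5*s + 22 = 0 → Zeros: -4.4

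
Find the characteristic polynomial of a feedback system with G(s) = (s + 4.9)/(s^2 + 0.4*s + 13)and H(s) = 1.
Characteristic poly = G_den * H_den + G_num * H_num = (s^2 + 0.4*s + 13) + (s + 4.9) = s^2 + 1.4*s + 17.9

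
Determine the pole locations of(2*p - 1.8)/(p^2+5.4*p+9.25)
Set denominator = 0: p^2 + 5.4*p + 9.25 = 0 → Poles: -2.7 + 1.4j, -2.7 - 1.4j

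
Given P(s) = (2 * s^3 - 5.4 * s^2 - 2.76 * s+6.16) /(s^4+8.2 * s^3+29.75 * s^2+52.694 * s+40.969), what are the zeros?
Set numerator = 0: 2*s^3 - 5.4*s^2 - 2.76*s + 6.16 = 2*(s - 1)(s + 1.1)(s - 2.8) = 0 → Zeros: -1.1, 1, 2.8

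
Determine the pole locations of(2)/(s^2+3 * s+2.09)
Set denominator = 0: s^2 + 3*s + 2.09 = (s + 1.9)(s + 1.1) = 0 → Poles: -1.1, -1.9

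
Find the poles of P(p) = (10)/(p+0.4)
Set denominator = 0: p + 0.4 = 0 → Poles: -0.4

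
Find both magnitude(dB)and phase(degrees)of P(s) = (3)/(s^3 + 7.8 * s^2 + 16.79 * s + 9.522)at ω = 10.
Substitute s = j*10: P(j10) = -0.00179735 + 0.00194109j.
|P| = 20*log₁₀(sqrt(Re²+Im²)) = -51.55 dB.
∠P = atan2(Im, Re) = 132.80° (principal value).
Summing the individual angle contributions Σ∠(j10 − zᵢ) − Σ∠(j10 − pₖ) over the 0 zero(s) and 3 pole(s), each followed continuously from ω = 0 (DC phase referenced to (−180°, 180°]), gives -227.20°, i.e. the principal value - 360°. Continuous Bode phase = -227.20°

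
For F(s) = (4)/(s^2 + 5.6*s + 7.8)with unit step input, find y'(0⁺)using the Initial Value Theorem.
IVT: y'(0⁺) = lim_{s→∞} s²·Y(s) = lim_{s→∞} s·F(s).
deg(num) = 0, deg(den) = 2, relative degree = 2 ≥ 2, so s·F(s) → 0. Initial slope = 0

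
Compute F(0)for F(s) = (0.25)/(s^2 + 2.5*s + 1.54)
DC gain = F(0) = num(0)/den(0) = 0.25/1.54 = 0.1623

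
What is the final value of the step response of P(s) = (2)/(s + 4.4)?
FVT: lim_{t→∞} y(t) = lim_{s→0} s*Y(s) where Y(s) = P(s)/s.
= lim_{s→0} P(s) = P(0) = num(0)/den(0) = 2/4.4 = 0.4545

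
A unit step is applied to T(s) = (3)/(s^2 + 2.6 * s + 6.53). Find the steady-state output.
FVT: lim_{t→∞} y(t) = lim_{s→0} s*Y(s) where Y(s) = T(s)/s.
= lim_{s→0} T(s) = T(0) = num(0)/den(0) = 3/6.53 = 0.4594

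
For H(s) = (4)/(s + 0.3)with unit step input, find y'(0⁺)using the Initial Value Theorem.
IVT: y'(0⁺) = lim_{s→∞} s²·Y(s) = lim_{s→∞} s·H(s).
deg(num) = 0, deg(den) = 1, relative degree = 1, so s·H(s) → (leading num)/(leading den) = 4/1 = 4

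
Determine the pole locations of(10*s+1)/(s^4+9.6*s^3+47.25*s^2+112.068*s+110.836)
Set denominator = 0: s^4 + 9.6*s^3 + 47.25*s^2 + 112.068*s + 110.836 = (s^2 + 4.4*s + 6.05)(s^2 + 5.2*s + 18.32) = 0 → Poles: -2.2 + 1.1j, -2.2 - 1.1j, -2.6 + 3.4j, -2.6 - 3.4j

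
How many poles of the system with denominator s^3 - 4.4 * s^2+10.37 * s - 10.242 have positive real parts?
s^3 - 4.4*s^2 + 10.37*s - 10.242 = (s - 1.8)(s^2 - 2.6*s + 5.69). Poles: 1.3 + 2j, 1.3 - 2j, 1.8. RHP poles (Re>0): 3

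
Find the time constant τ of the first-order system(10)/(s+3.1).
First-order system: τ = -1/pole. Pole = -3.1. τ = -1/(-3.1) = 0.3226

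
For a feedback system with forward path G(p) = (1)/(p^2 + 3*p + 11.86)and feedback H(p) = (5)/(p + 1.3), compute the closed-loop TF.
Closed-loop T = G/(1+GH).
Numerator: G_num * H_den = p + 1.3.
Denominator: G_den * H_den + G_num * H_num = (p^3 + 4.3*p^2 + 15.76*p + 15.418) + (5) = p^3 + 4.3*p^2 + 15.76*p + 20.418.
T(p) = (p + 1.3)/(p^3 + 4.3*p^2 + 15.76*p + 20.418)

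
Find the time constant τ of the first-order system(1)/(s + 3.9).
First-order system: τ = -1/pole. Pole = -3.9. τ = -1/(-3.9) = 0.2564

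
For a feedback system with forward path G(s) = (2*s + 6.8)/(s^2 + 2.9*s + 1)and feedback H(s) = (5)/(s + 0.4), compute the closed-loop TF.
Closed-loop T = G/(1+GH).
Numerator: G_num * H_den = 2*s^2 + 7.6*s + 2.72.
Denominator: G_den * H_den + G_num * H_num = (s^3 + 3.3*s^2 + 2.16*s + 0.4) + (10*s + 34) = s^3 + 3.3*s^2 + 12.16*s + 34.4.
T(s) = (2*s^2 + 7.6*s + 2.72)/(s^3 + 3.3*s^2 + 12.16*s + 34.4)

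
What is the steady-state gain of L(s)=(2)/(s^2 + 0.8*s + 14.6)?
DC gain = L(0) = num(0)/den(0) = 2/14.6 = 0.137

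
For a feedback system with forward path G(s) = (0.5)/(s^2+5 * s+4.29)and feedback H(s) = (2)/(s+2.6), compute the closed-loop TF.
Closed-loop T = G/(1+GH).
Numerator: G_num * H_den = 0.5*s + 1.3.
Denominator: G_den * H_den + G_num * H_num = (s^3 + 7.6*s^2 + 17.29*s + 11.154) + (1) = s^3 + 7.6*s^2 + 17.29*s + 12.154.
T(s) = (0.5*s + 1.3)/(s^3 + 7.6*s^2 + 17.29*s + 12.154)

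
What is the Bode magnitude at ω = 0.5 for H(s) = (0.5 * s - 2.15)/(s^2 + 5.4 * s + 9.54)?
Substitute s = j*0.5: H(j0.5) = -0.206194 + 0.0868377j.
|H(j0.5)| = sqrt(Re² + Im²) = 0.2237.
20*log₁₀(0.2237) = -13.01 dB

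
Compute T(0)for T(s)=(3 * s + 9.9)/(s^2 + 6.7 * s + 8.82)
DC gain = T(0) = num(0)/den(0) = 9.9/8.82 = 1.122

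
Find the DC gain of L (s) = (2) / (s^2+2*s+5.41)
DC gain = L(0) = num(0)/den(0) = 2/5.41 = 0.3697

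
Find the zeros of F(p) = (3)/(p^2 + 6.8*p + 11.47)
Numerator is a nonzero constant (3) → Zeros: none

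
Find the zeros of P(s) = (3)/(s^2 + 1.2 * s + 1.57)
Numerator is a nonzero constant (3) → Zeros: none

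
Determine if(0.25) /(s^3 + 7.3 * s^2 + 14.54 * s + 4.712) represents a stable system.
Denominator: s^3 + 7.3*s^2 + 14.54*s + 4.712 = (s + 0.4)(s + 3.1)(s + 3.8). Poles: -0.4, -3.1, -3.8. All Re(p)<0: Yes (stable)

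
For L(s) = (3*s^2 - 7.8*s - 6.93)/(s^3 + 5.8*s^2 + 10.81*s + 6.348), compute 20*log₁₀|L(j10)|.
Substitute s = j*10: L(j10) = 0.218431 - 0.20364j.
|L(j10)| = sqrt(Re² + Im²) = 0.2986.
20*log₁₀(0.2986) = -10.50 dB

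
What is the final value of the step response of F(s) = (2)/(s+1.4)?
FVT: lim_{t→∞} y(t) = lim_{s→0} s*Y(s) where Y(s) = F(s)/s.
= lim_{s→0} F(s) = F(0) = num(0)/den(0) = 2/1.4 = 1.429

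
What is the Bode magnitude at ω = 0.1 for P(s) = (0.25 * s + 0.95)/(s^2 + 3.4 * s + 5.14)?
Substitute s = j*0.1: P(j0.1) = 0.184697 - 0.00736782j.
|P(j0.1)| = sqrt(Re² + Im²) = 0.1848.
20*log₁₀(0.1848) = -14.66 dB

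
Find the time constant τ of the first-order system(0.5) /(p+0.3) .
First-order system: τ = -1/pole. Pole = -0.3. τ = -1/(-0.3) = 3.333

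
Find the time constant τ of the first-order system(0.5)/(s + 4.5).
First-order system: τ = -1/pole. Pole = -4.5. τ = -1/(-4.5) = 0.2222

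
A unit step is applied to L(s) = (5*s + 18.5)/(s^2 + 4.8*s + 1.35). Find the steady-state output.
FVT: lim_{t→∞} y(t) = lim_{s→0} s*Y(s) where Y(s) = L(s)/s.
= lim_{s→0} L(s) = L(0) = num(0)/den(0) = 18.5/1.35 = 13.7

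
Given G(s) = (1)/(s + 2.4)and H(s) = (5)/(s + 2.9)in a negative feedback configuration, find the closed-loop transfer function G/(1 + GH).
Closed-loop T = G/(1+GH).
Numerator: G_num * H_den = s + 2.9.
Denominator: G_den * H_den + G_num * H_num = (s^2 + 5.3*s + 6.96) + (5) = s^2 + 5.3*s + 11.96.
T(s) = (s + 2.9)/(s^2 + 5.3*s + 11.96)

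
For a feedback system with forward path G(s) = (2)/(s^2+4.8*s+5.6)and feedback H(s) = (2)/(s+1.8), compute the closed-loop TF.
Closed-loop T = G/(1+GH).
Numerator: G_num * H_den = 2*s + 3.6.
Denominator: G_den * H_den + G_num * H_num = (s^3 + 6.6*s^2 + 14.24*s + 10.08) + (4) = s^3 + 6.6*s^2 + 14.24*s + 14.08.
T(s) = (2*s + 3.6)/(s^3 + 6.6*s^2 + 14.24*s + 14.08)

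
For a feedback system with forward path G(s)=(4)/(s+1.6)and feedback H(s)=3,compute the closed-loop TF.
Closed-loop T = G/(1+GH).
Numerator: G_num * H_den = 4.
Denominator: G_den * H_den + G_num * H_num = (s + 1.6) + (12) = s + 13.6.
T(s) = (4)/(s + 13.6)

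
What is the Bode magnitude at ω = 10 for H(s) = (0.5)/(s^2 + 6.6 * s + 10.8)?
Substitute s = j*10: H(j10) = -0.00362229 - 0.00268017j.
|H(j10)| = sqrt(Re² + Im²) = 0.004506.
20*log₁₀(0.004506) = -46.92 dB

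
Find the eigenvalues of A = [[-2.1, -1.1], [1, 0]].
Eigenvalues solve det(λI - A) = 0.
Characteristic polynomial: λ^2 + 2.1*λ + 1.1 = 0.
Factor: (λ + 1.1)(λ + 1) = 0.
Roots: -1, -1.1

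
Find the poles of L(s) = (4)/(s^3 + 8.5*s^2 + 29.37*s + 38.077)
Set denominator = 0: s^3 + 8.5*s^2 + 29.37*s + 38.077 = (s + 2.9)(s^2 + 5.6*s + 13.13) = 0 → Poles: -2.8 + 2.3j, -2.8 - 2.3j, -2.9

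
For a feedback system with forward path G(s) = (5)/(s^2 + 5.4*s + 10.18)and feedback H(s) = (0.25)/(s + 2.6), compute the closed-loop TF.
Closed-loop T = G/(1+GH).
Numerator: G_num * H_den = 5*s + 13.
Denominator: G_den * H_den + G_num * H_num = (s^3 + 8*s^2 + 24.22*s + 26.468) + (1.25) = s^3 + 8*s^2 + 24.22*s + 27.718.
T(s) = (5*s + 13)/(s^3 + 8*s^2 + 24.22*s + 27.718)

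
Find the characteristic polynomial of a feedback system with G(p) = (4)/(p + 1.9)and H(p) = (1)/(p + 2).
Characteristic poly = G_den * H_den + G_num * H_num = (p^2 + 3.9*p + 3.8) + (4) = p^2 + 3.9*p + 7.8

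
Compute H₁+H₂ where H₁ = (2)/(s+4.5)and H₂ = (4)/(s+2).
Parallel: H = H₁ + H₂ = (n₁·d₂ + n₂·d₁)/(d₁·d₂).
n₁·d₂ = 2*s + 4. n₂·d₁ = 4*s + 18. Sum = 6*s + 22. d₁·d₂ = s^2 + 6.5*s + 9.
H(s) = (6*s + 22)/(s^2 + 6.5*s + 9)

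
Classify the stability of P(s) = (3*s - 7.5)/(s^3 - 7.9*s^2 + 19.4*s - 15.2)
Denominator: s^3 - 7.9*s^2 + 19.4*s - 15.2 = (s - 2)(s - 4)(s - 1.9). Poles: 1.9, 2, 4. Unstable (3 pole(s) in RHP)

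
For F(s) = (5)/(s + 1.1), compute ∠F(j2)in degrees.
Substitute s = j*2: F(j2) = 1.05566 - 1.91939j.
∠F(j2) = atan2(Im, Re) = atan2(-1.91939, 1.05566) = -61.19°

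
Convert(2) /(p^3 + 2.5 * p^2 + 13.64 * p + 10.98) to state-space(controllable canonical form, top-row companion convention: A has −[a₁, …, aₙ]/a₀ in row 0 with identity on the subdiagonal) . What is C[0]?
Reachable canonical form: C = numerator coefficients (right-aligned, zero-padded to length n).
num = 2, C = [[0, 0, 2]].
C[0] = 0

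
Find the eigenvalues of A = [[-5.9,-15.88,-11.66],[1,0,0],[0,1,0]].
Eigenvalues solve det(λI - A) = 0.
Characteristic polynomial: λ^3 + 5.9*λ^2 + 15.88*λ + 11.66 = 0.
Factor: (λ + 1.1)(λ^2 + 4.8*λ + 10.6) = 0.
Roots: -1.1, -2.4 + 2.2j, -2.4 - 2.2j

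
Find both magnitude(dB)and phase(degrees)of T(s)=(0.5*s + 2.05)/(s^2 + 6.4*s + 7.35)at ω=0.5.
Substitute s = j*0.5: T(j0.5) = 0.253174 - 0.0788953j.
|T| = 20*log₁₀(sqrt(Re²+Im²)) = -11.53 dB.
∠T = atan2(Im, Re) = -17.31°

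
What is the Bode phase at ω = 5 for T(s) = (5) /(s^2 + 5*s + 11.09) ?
Substitute s = j*5: T(j5) = -0.0849737 - 0.152721j.
∠T(j5) = atan2(Im, Re) = atan2(-0.152721, -0.0849737) = -119.09°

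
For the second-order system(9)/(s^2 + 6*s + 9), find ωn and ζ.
Standard form: ωn²/(s²+2ζωn·s+ωn²).
const=9=ωn² → ωn=3, s coeff=6=2ζωn → ζ=1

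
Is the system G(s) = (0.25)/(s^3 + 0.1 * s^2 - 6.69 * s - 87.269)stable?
Denominator: s^3 + 0.1*s^2 - 6.69*s - 87.269 = (s - 4.9)(s^2 + 5*s + 17.81). Poles: -2.5 + 3.4j, -2.5 - 3.4j, 4.9. All Re(p)<0: No (unstable)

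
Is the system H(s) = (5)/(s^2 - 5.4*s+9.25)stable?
Denominator: s^2 - 5.4*s + 9.25. Poles: 2.7 + 1.4j, 2.7 - 1.4j. All Re(p)<0: No (unstable)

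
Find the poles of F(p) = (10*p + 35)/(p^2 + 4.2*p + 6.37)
Set denominator = 0: p^2 + 4.2*p + 6.37 = 0 → Poles: -2.1 + 1.4j, -2.1 - 1.4j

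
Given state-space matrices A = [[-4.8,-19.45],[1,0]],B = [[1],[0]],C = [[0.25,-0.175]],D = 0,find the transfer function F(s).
F(s) = C(sI - A)⁻¹B + D.
Characteristic polynomial det(sI - A) = s^2 + 4.8*s + 19.45.
Numerator from C·adj(sI-A)·B + D·det(sI-A) = 0.25*s - 0.175.
F(s) = (0.25*s - 0.175)/(s^2 + 4.8*s + 19.45)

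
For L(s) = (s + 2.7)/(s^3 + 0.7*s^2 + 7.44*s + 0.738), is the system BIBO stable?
Denominator: s^3 + 0.7*s^2 + 7.44*s + 0.738 = (s + 0.1)(s^2 + 0.6*s + 7.38). Poles: -0.1, -0.3 + 2.7j, -0.3 - 2.7j. All Re(p)<0: Yes (stable)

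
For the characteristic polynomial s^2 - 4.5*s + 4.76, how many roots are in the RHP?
s^2 - 4.5*s + 4.76 = (s - 1.7)(s - 2.8). Poles: 1.7, 2.8. RHP poles (Re>0): 2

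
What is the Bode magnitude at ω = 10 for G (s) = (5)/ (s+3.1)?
Substitute s = j*10: G(j10) = 0.14141 - 0.456163j.
|G(j10)| = sqrt(Re² + Im²) = 0.4776.
20*log₁₀(0.4776) = -6.42 dB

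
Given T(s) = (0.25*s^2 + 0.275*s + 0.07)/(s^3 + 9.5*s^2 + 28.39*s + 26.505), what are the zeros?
Set numerator = 0: 0.25*s^2 + 0.275*s + 0.07 = 0.25*(s + 0.4)(s + 0.7) = 0 → Zeros: -0.4, -0.7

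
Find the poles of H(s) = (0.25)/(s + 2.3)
Set denominator = 0: s + 2.3 = 0 → Poles: -2.3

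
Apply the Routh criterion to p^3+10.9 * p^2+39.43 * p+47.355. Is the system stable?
Routh array:
p^3: [1, 39.43]; p^2: [10.9, 47.355]; p^1: [35.0855]; p^0: [47.355]
First column: [1, 10.9, 35.0855, 47.355]. Sign changes = 0.
Yes, stable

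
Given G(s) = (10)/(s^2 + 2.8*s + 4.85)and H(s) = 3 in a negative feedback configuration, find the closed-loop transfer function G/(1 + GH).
Closed-loop T = G/(1+GH).
Numerator: G_num * H_den = 10.
Denominator: G_den * H_den + G_num * H_num = (s^2 + 2.8*s + 4.85) + (30) = s^2 + 2.8*s + 34.85.
T(s) = (10)/(s^2 + 2.8*s + 34.85)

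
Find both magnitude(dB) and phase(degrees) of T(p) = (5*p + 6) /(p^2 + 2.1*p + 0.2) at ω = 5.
Substitute p = j*5: T(j5) = 0.156765 - 0.941692j.
|T| = 20*log₁₀(sqrt(Re²+Im²)) = -0.40 dB.
∠T = atan2(Im, Re) = -80.55°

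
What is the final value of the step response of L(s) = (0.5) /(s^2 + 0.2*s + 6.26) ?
FVT: lim_{t→∞} y(t) = lim_{s→0} s*Y(s) where Y(s) = L(s)/s.
= lim_{s→0} L(s) = L(0) = num(0)/den(0) = 0.5/6.26 = 0.07987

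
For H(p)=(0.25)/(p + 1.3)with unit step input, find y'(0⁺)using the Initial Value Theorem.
IVT: y'(0⁺) = lim_{p→∞} p²·Y(p) = lim_{p→∞} p·H(p).
deg(num) = 0, deg(den) = 1, relative degree = 1, so p·H(p) → (leading num)/(leading den) = 0.25/1 = 0.25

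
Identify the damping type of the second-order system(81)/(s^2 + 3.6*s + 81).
Standard form: ωn²/(s²+2ζωn·s+ωn²) gives ωn=9, ζ=0.2.
Underdamped (ζ = 0.2 < 1)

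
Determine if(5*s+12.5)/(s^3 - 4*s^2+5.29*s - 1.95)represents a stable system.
Denominator: s^3 - 4*s^2 + 5.29*s - 1.95 = (s - 0.6)(s^2 - 3.4*s + 3.25). Poles: 0.6, 1.7 + 0.6j, 1.7 - 0.6j. All Re(p)<0: No (unstable)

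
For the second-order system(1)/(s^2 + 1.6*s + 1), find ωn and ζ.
Standard form: ωn²/(s²+2ζωn·s+ωn²).
const=1=ωn² → ωn=1, s coeff=1.6=2ζωn → ζ=0.8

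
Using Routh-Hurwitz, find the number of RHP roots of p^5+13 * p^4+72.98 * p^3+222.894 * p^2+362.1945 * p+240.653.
Routh array:
p^5: [1, 72.98, 362.1945]; p^4: [13, 222.894, 240.653]; p^3: [55.8343, 343.683]; p^2: [142.874, 240.653]; p^1: [249.637]; p^0: [240.653]
First column: [1, 13, 55.8343, 142.874, 249.637, 240.653]. Sign changes = RHP roots = 0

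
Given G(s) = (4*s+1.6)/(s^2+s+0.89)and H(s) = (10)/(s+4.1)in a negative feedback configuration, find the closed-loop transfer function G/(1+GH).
Closed-loop T = G/(1+GH).
Numerator: G_num * H_den = 4*s^2 + 18*s + 6.56.
Denominator: G_den * H_den + G_num * H_num = (s^3 + 5.1*s^2 + 4.99*s + 3.649) + (40*s + 16) = s^3 + 5.1*s^2 + 44.99*s + 19.649.
T(s) = (4*s^2 + 18*s + 6.56)/(s^3 + 5.1*s^2 + 44.99*s + 19.649)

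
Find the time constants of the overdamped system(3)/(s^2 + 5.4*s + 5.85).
Overdamped: real poles at -3.9, -1.5. τ = -1/pole → τ₁ = 0.2564, τ₂ = 0.6667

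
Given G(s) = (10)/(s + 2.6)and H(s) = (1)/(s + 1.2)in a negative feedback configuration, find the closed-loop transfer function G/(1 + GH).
Closed-loop T = G/(1+GH).
Numerator: G_num * H_den = 10*s + 12.
Denominator: G_den * H_den + G_num * H_num = (s^2 + 3.8*s + 3.12) + (10) = s^2 + 3.8*s + 13.12.
T(s) = (10*s + 12)/(s^2 + 3.8*s + 13.12)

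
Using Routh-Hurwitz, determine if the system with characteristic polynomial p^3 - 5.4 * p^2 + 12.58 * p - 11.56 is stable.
Routh array:
p^3: [1, 12.58]; p^2: [-5.4, -11.56]; p^1: [10.4393]; p^0: [-11.56]
First column: [1, -5.4, 10.4393, -11.56]. Sign changes = 3.
No, unstable (3 RHP root(s))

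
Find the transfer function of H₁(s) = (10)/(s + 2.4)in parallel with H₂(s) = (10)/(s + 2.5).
Parallel: H = H₁ + H₂ = (n₁·d₂ + n₂·d₁)/(d₁·d₂).
n₁·d₂ = 10*s + 25. n₂·d₁ = 10*s + 24. Sum = 20*s + 49. d₁·d₂ = s^2 + 4.9*s + 6.
H(s) = (20*s + 49)/(s^2 + 4.9*s + 6)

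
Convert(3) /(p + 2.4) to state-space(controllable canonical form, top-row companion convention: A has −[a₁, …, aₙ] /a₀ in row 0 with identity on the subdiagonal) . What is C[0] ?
Reachable canonical form: C = numerator coefficients (right-aligned, zero-padded to length n).
num = 3, C = [[3]].
C[0] = 3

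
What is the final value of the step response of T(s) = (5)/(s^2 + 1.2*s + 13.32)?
FVT: lim_{t→∞} y(t) = lim_{s→0} s*Y(s) where Y(s) = T(s)/s.
= lim_{s→0} T(s) = T(0) = num(0)/den(0) = 5/13.32 = 0.3754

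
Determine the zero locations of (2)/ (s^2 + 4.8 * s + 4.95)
Numerator is a nonzero constant (2) → Zeros: none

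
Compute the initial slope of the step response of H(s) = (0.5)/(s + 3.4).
IVT: y'(0⁺) = lim_{s→∞} s²·Y(s) = lim_{s→∞} s·H(s).
deg(num) = 0, deg(den) = 1, relative degree = 1, so s·H(s) → (leading num)/(leading den) = 0.5/1 = 0.5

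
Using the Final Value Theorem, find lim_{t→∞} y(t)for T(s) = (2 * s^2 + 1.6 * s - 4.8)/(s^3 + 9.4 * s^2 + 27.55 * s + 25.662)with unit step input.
FVT: lim_{t→∞} y(t) = lim_{s→0} s*Y(s) where Y(s) = T(s)/s.
= lim_{s→0} T(s) = T(0) = num(0)/den(0) = -4.8/25.662 = -0.187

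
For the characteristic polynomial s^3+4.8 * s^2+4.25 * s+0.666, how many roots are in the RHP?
s^3 + 4.8*s^2 + 4.25*s + 0.666 = (s + 0.9)(s + 3.7)(s + 0.2). Poles: -0.2, -0.9, -3.7. RHP poles (Re>0): 0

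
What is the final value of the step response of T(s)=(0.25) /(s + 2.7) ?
FVT: lim_{t→∞} y(t) = lim_{s→0} s*Y(s) where Y(s) = T(s)/s.
= lim_{s→0} T(s) = T(0) = num(0)/den(0) = 0.25/2.7 = 0.09259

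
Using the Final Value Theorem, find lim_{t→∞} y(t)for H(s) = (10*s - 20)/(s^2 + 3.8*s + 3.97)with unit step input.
FVT: lim_{t→∞} y(t) = lim_{s→0} s*Y(s) where Y(s) = H(s)/s.
= lim_{s→0} H(s) = H(0) = num(0)/den(0) = -20/3.97 = -5.038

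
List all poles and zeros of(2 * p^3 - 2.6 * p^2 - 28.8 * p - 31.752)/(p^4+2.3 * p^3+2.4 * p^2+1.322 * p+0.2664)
Set denominator = 0: p^4 + 2.3*p^3 + 2.4*p^2 + 1.322*p + 0.2664 = (p + 0.9)(p + 0.4)(p^2 + p + 0.74) = 0 → Poles: -0.4, -0.5 + 0.7j, -0.5 - 0.7j, -0.9
Set numerator = 0: 2*p^3 - 2.6*p^2 - 28.8*p - 31.752 = 2*(p + 1.8)(p - 4.9)(p + 1.8) = 0 → Zeros: -1.8, -1.8, 4.9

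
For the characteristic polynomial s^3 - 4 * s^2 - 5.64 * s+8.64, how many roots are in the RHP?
s^3 - 4*s^2 - 5.64*s + 8.64 = (s - 1)(s - 4.8)(s + 1.8). Poles: -1.8, 1, 4.8. RHP poles (Re>0): 2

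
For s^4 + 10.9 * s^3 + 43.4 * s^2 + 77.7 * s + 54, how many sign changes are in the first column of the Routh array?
Routh array:
s^4: [1, 43.4, 54]; s^3: [10.9, 77.7]; s^2: [36.2716, 54]; s^1: [61.4724]; s^0: [54]
First column: [1, 10.9, 36.2716, 61.4724, 54]. Sign changes = 0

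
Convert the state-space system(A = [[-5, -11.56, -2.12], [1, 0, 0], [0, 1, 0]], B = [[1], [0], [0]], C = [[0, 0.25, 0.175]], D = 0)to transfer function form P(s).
P(s) = C(sI - A)⁻¹B + D.
Characteristic polynomial det(sI - A) = s^3 + 5*s^2 + 11.56*s + 2.12.
Numerator from C·adj(sI-A)·B + D·det(sI-A) = 0.25*s + 0.175.
P(s) = (0.25*s + 0.175)/(s^3 + 5*s^2 + 11.56*s + 2.12)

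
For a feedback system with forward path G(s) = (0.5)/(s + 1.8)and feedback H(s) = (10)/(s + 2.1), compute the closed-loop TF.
Closed-loop T = G/(1+GH).
Numerator: G_num * H_den = 0.5*s + 1.05.
Denominator: G_den * H_den + G_num * H_num = (s^2 + 3.9*s + 3.78) + (5) = s^2 + 3.9*s + 8.78.
T(s) = (0.5*s + 1.05)/(s^2 + 3.9*s + 8.78)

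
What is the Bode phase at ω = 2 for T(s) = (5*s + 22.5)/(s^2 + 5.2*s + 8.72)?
Substitute s = j*2: T(j2) = 1.61149 - 1.43209j.
∠T(j2) = atan2(Im, Re) = atan2(-1.43209, 1.61149) = -41.63°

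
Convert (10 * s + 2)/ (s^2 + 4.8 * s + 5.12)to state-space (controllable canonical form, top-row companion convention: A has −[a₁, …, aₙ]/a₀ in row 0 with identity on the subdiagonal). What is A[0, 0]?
Reachable canonical form for den = s^2 + 4.8*s + 5.12: top row of A = -[a₁,a₂,...,aₙ]/a₀, ones on the subdiagonal, zeros elsewhere.
A = [[-4.8, -5.12], [1, 0]].
A[0,0] = -4.8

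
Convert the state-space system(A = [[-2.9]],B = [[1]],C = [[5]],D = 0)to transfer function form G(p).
G(p) = C(pI - A)⁻¹B + D.
Characteristic polynomial det(pI - A) = p + 2.9.
Numerator from C·adj(pI-A)·B + D·det(pI-A) = 5.
G(p) = (5)/(p + 2.9)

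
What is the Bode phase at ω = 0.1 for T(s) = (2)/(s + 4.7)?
Substitute s = j*0.1: T(j0.1) = 0.425339 - 0.00904977j.
∠T(j0.1) = atan2(Im, Re) = atan2(-0.00904977, 0.425339) = -1.22°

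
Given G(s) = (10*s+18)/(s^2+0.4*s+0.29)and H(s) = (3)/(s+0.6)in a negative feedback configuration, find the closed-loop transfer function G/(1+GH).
Closed-loop T = G/(1+GH).
Numerator: G_num * H_den = 10*s^2 + 24*s + 10.8.
Denominator: G_den * H_den + G_num * H_num = (s^3 + s^2 + 0.53*s + 0.174) + (30*s + 54) = s^3 + s^2 + 30.53*s + 54.174.
T(s) = (10*s^2 + 24*s + 10.8)/(s^3 + s^2 + 30.53*s + 54.174)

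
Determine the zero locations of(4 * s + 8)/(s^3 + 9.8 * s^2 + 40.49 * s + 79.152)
Set numerator = 0: 4*s + 8 = 0 → Zeros: -2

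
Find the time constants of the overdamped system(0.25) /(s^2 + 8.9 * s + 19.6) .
Overdamped: real poles at -4.9, -4. τ = -1/pole → τ₁ = 0.2041, τ₂ = 0.25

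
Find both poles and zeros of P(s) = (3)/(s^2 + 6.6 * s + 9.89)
Set denominator = 0: s^2 + 6.6*s + 9.89 = (s + 4.3)(s + 2.3) = 0 → Poles: -2.3, -4.3
Numerator is a nonzero constant (3) → Zeros: none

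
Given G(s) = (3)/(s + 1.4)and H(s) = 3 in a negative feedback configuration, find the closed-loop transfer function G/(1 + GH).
Closed-loop T = G/(1+GH).
Numerator: G_num * H_den = 3.
Denominator: G_den * H_den + G_num * H_num = (s + 1.4) + (9) = s + 10.4.
T(s) = (3)/(s + 10.4)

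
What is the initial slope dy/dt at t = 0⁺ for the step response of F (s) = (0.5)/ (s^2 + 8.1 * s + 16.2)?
IVT: y'(0⁺) = lim_{s→∞} s²·Y(s) = lim_{s→∞} s·F(s).
deg(num) = 0, deg(den) = 2, relative degree = 2 ≥ 2, so s·F(s) → 0. Initial slope = 0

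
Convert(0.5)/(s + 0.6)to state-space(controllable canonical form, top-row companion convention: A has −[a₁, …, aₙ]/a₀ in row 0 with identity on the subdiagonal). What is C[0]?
Reachable canonical form: C = numerator coefficients (right-aligned, zero-padded to length n).
num = 0.5, C = [[0.5]].
C[0] = 0.5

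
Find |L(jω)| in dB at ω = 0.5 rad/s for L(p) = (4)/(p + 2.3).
Substitute p = j*0.5: L(j0.5) = 1.66065 - 0.361011j.
|L(j0.5)| = sqrt(Re² + Im²) = 1.699.
20*log₁₀(1.699) = 4.61 dB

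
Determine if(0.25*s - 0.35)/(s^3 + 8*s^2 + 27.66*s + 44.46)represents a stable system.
Denominator: s^3 + 8*s^2 + 27.66*s + 44.46 = (s + 3.8)(s^2 + 4.2*s + 11.7). Poles: -2.1 + 2.7j, -2.1 - 2.7j, -3.8. All Re(p)<0: Yes (stable)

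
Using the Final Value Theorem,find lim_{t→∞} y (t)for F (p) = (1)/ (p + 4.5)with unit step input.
FVT: lim_{t→∞} y(t) = lim_{p→0} p*Y(p) where Y(p) = F(p)/p.
= lim_{p→0} F(p) = F(0) = num(0)/den(0) = 1/4.5 = 0.2222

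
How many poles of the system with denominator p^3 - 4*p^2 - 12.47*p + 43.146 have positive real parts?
p^3 - 4*p^2 - 12.47*p + 43.146 = (p - 2.7)(p - 4.7)(p + 3.4). Poles: -3.4, 2.7, 4.7. RHP poles (Re>0): 2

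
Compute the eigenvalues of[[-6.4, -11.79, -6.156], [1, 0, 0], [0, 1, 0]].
Eigenvalues solve det(λI - A) = 0.
Characteristic polynomial: λ^3 + 6.4*λ^2 + 11.79*λ + 6.156 = 0.
Factor: (λ + 0.9)(λ + 3.6)(λ + 1.9) = 0.
Roots: -0.9, -1.9, -3.6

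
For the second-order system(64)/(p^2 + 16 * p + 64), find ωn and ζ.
Standard form: ωn²/(p²+2ζωn·p+ωn²).
const=64=ωn² → ωn=8, p coeff=16=2ζωn → ζ=1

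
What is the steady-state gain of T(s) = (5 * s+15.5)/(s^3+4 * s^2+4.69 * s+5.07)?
DC gain = T(0) = num(0)/den(0) = 15.5/5.07 = 3.057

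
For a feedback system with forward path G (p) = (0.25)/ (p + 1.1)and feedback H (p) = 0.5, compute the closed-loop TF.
Closed-loop T = G/(1+GH).
Numerator: G_num * H_den = 0.25.
Denominator: G_den * H_den + G_num * H_num = (p + 1.1) + (0.125) = p + 1.225.
T(p) = (0.25)/(p + 1.225)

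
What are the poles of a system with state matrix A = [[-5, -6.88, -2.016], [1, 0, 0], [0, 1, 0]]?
Eigenvalues solve det(λI - A) = 0.
Characteristic polynomial: λ^3 + 5*λ^2 + 6.88*λ + 2.016 = 0.
Factor: (λ + 0.4)(λ + 2.8)(λ + 1.8) = 0.
Roots: -0.4, -1.8, -2.8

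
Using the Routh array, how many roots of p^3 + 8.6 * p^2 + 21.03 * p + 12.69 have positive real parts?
Routh array:
p^3: [1, 21.03]; p^2: [8.6, 12.69]; p^1: [19.5544]; p^0: [12.69]
First column: [1, 8.6, 19.5544, 12.69]. Sign changes = RHP roots = 0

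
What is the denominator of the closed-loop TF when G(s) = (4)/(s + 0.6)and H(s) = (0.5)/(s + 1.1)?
Characteristic poly = G_den * H_den + G_num * H_num = (s^2 + 1.7*s + 0.66) + (2) = s^2 + 1.7*s + 2.66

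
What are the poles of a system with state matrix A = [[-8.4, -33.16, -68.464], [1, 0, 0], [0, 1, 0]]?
Eigenvalues solve det(λI - A) = 0.
Characteristic polynomial: λ^3 + 8.4*λ^2 + 33.16*λ + 68.464 = 0.
Factor: (λ + 4.4)(λ^2 + 4*λ + 15.56) = 0.
Roots: -2 + 3.4j, -2 - 3.4j, -4.4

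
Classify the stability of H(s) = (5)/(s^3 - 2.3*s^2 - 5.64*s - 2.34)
Denominator: s^3 - 2.3*s^2 - 5.64*s - 2.34 = (s - 3.9)(s + 1)(s + 0.6). Poles: -0.6, -1, 3.9. Unstable (1 pole(s) in RHP)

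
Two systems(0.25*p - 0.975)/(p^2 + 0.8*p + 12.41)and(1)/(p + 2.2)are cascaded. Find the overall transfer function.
Series: H = H₁ · H₂ = (n₁·n₂)/(d₁·d₂).
Num: n₁·n₂ = 0.25*p - 0.975. Den: d₁·d₂ = p^3 + 3*p^2 + 14.17*p + 27.302.
H(p) = (0.25*p - 0.975)/(p^3 + 3*p^2 + 14.17*p + 27.302)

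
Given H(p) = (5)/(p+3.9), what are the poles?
Set denominator = 0: p + 3.9 = 0 → Poles: -3.9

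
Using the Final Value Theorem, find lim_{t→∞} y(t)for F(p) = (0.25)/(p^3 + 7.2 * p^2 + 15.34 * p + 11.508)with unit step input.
FVT: lim_{t→∞} y(t) = lim_{p→0} p*Y(p) where Y(p) = F(p)/p.
= lim_{p→0} F(p) = F(0) = num(0)/den(0) = 0.25/11.508 = 0.02172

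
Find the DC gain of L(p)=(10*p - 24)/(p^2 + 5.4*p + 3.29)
DC gain = L(0) = num(0)/den(0) = -24/3.29 = -7.295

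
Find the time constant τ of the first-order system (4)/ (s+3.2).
First-order system: τ = -1/pole. Pole = -3.2. τ = -1/(-3.2) = 0.3125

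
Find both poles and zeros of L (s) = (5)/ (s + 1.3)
Set denominator = 0: s + 1.3 = 0 → Poles: -1.3
Numerator is a nonzero constant (5) → Zeros: none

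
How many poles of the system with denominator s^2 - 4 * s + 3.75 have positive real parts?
s^2 - 4*s + 3.75 = (s - 2.5)(s - 1.5). Poles: 1.5, 2.5. RHP poles (Re>0): 2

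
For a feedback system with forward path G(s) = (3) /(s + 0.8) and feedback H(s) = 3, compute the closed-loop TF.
Closed-loop T = G/(1+GH).
Numerator: G_num * H_den = 3.
Denominator: G_den * H_den + G_num * H_num = (s + 0.8) + (9) = s + 9.8.
T(s) = (3)/(s + 9.8)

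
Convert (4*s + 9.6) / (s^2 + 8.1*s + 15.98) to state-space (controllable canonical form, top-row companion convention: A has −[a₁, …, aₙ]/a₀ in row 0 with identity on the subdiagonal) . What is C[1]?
Reachable canonical form: C = numerator coefficients (right-aligned, zero-padded to length n).
num = 4*s + 9.6, C = [[4, 9.6]].
C[1] = 9.6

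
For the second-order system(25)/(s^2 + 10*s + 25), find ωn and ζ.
Standard form: ωn²/(s²+2ζωn·s+ωn²).
const=25=ωn² → ωn=5, s coeff=10=2ζωn → ζ=1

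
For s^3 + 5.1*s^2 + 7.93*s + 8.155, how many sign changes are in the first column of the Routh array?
Routh array:
s^3: [1, 7.93]; s^2: [5.1, 8.155]; s^1: [6.33098]; s^0: [8.155]
First column: [1, 5.1, 6.33098, 8.155]. Sign changes = 0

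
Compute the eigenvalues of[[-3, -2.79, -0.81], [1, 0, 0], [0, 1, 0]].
Eigenvalues solve det(λI - A) = 0.
Characteristic polynomial: λ^3 + 3*λ^2 + 2.79*λ + 0.81 = 0.
Factor: (λ + 0.6)(λ + 0.9)(λ + 1.5) = 0.
Roots: -0.6, -0.9, -1.5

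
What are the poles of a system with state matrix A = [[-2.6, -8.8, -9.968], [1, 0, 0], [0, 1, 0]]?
Eigenvalues solve det(λI - A) = 0.
Characteristic polynomial: λ^3 + 2.6*λ^2 + 8.8*λ + 9.968 = 0.
Factor: (λ + 1.4)(λ^2 + 1.2*λ + 7.12) = 0.
Roots: -0.6 + 2.6j, -0.6 - 2.6j, -1.4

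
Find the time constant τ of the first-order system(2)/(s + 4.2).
First-order system: τ = -1/pole. Pole = -4.2. τ = -1/(-4.2) = 0.2381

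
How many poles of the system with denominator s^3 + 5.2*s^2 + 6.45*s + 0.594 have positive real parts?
s^3 + 5.2*s^2 + 6.45*s + 0.594 = (s + 1.8)(s + 3.3)(s + 0.1). Poles: -0.1, -1.8, -3.3. RHP poles (Re>0): 0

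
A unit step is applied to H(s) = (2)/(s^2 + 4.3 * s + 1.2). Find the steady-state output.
FVT: lim_{t→∞} y(t) = lim_{s→0} s*Y(s) where Y(s) = H(s)/s.
= lim_{s→0} H(s) = H(0) = num(0)/den(0) = 2/1.2 = 1.667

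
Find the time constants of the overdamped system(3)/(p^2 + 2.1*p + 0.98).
Overdamped: real poles at -1.4, -0.7. τ = -1/pole → τ₁ = 0.7143, τ₂ = 1.429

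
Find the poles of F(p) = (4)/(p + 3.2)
Set denominator = 0: p + 3.2 = 0 → Poles: -3.2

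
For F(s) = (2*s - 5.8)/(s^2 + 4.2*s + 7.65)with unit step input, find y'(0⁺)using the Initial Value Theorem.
IVT: y'(0⁺) = lim_{s→∞} s²·Y(s) = lim_{s→∞} s·F(s).
deg(num) = 1, deg(den) = 2, relative degree = 1, so s·F(s) → (leading num)/(leading den) = 2/1 = 2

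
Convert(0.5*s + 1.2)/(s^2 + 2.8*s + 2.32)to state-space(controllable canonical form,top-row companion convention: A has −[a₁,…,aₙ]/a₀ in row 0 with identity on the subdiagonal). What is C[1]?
Reachable canonical form: C = numerator coefficients (right-aligned, zero-padded to length n).
num = 0.5*s + 1.2, C = [[0.5, 1.2]].
C[1] = 1.2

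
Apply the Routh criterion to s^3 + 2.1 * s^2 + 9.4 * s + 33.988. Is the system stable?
Routh array:
s^3: [1, 9.4]; s^2: [2.1, 33.988]; s^1: [-6.78476]; s^0: [33.988]
First column: [1, 2.1, -6.78476, 33.988]. Sign changes = 2.
No, unstable (2 RHP root(s))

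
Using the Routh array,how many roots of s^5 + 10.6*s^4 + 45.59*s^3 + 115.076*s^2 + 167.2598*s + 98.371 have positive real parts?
Routh array:
s^5: [1, 45.59, 167.2598]; s^4: [10.6, 115.076, 98.371]; s^3: [34.7338, 157.98]; s^2: [66.8641, 98.371]; s^1: [106.879]; s^0: [98.371]
First column: [1, 10.6, 34.7338, 66.8641, 106.879, 98.371]. Sign changes = RHP roots = 0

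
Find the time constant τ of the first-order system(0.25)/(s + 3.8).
First-order system: τ = -1/pole. Pole = -3.8. τ = -1/(-3.8) = 0.2632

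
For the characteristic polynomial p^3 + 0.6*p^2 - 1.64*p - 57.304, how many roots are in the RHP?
p^3 + 0.6*p^2 - 1.64*p - 57.304 = (p - 3.8)(p^2 + 4.4*p + 15.08). Poles: -2.2 + 3.2j, -2.2 - 3.2j, 3.8. RHP poles (Re>0): 1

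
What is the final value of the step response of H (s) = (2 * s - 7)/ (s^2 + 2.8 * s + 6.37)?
FVT: lim_{t→∞} y(t) = lim_{s→0} s*Y(s) where Y(s) = H(s)/s.
= lim_{s→0} H(s) = H(0) = num(0)/den(0) = -7/6.37 = -1.099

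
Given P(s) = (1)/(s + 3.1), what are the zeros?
Numerator is a nonzero constant (1) → Zeros: none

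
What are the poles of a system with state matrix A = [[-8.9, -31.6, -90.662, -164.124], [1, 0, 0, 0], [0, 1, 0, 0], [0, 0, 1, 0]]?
Eigenvalues solve det(λI - A) = 0.
Characteristic polynomial: λ^4 + 8.9*λ^3 + 31.6*λ^2 + 90.662*λ + 164.124 = 0.
Factor: (λ + 4.7)(λ + 3.6)(λ^2 + 0.6*λ + 9.7) = 0.
Roots: -0.3 + 3.1j, -0.3 - 3.1j, -3.6, -4.7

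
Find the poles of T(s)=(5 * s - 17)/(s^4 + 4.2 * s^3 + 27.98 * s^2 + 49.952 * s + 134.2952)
Set denominator = 0: s^4 + 4.2*s^3 + 27.98*s^2 + 49.952*s + 134.2952 = (s^2 + 2*s + 13.96)(s^2 + 2.2*s + 9.62) = 0 → Poles: -1 + 3.6j, -1 - 3.6j, -1.1 + 2.9j, -1.1 - 2.9j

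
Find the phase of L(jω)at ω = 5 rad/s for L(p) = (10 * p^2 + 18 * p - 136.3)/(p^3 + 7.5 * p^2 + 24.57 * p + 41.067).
Substitute p = j*5: L(j5) = 2.62848 - 0.653208j.
∠L(j5) = atan2(Im, Re) = atan2(-0.653208, 2.62848) = -13.96°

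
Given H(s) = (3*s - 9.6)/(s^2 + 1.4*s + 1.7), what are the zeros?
Set numerator = 0: 3*s - 9.6 = 0 → Zeros: 3.2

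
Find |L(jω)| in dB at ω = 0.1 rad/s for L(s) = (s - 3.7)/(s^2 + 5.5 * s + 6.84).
Substitute s = j*0.1: L(j0.1) = -0.537066 + 0.0578896j.
|L(j0.1)| = sqrt(Re² + Im²) = 0.5402.
20*log₁₀(0.5402) = -5.35 dB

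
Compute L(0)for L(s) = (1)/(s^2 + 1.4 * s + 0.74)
DC gain = L(0) = num(0)/den(0) = 1/0.74 = 1.351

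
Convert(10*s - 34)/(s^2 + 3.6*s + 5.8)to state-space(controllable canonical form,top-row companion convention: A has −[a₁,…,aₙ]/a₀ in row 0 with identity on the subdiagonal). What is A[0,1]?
Reachable canonical form for den = s^2 + 3.6*s + 5.8: top row of A = -[a₁,a₂,...,aₙ]/a₀, ones on the subdiagonal, zeros elsewhere.
A = [[-3.6, -5.8], [1, 0]].
A[0,1] = -5.8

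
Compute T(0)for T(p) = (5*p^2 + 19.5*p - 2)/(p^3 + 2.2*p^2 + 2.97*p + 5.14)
DC gain = T(0) = num(0)/den(0) = -2/5.14 = -0.3891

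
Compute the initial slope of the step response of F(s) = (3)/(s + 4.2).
IVT: y'(0⁺) = lim_{s→∞} s²·Y(s) = lim_{s→∞} s·F(s).
deg(num) = 0, deg(den) = 1, relative degree = 1, so s·F(s) → (leading num)/(leading den) = 3/1 = 3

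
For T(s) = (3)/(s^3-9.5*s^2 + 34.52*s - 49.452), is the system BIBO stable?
Denominator: s^3 - 9.5*s^2 + 34.52*s - 49.452 = (s - 3.9)(s^2 - 5.6*s + 12.68). Poles: 2.8 + 2.2j, 2.8 - 2.2j, 3.9. All Re(p)<0: No (unstable)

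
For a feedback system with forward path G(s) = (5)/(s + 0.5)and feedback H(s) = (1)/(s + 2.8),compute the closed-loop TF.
Closed-loop T = G/(1+GH).
Numerator: G_num * H_den = 5*s + 14.
Denominator: G_den * H_den + G_num * H_num = (s^2 + 3.3*s + 1.4) + (5) = s^2 + 3.3*s + 6.4.
T(s) = (5*s + 14)/(s^2 + 3.3*s + 6.4)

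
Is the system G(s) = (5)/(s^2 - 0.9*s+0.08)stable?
Denominator: s^2 - 0.9*s + 0.08 = (s - 0.8)(s - 0.1). Poles: 0.1, 0.8. All Re(p)<0: No (unstable)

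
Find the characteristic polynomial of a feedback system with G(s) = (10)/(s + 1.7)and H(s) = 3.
Characteristic poly = G_den * H_den + G_num * H_num = (s + 1.7) + (30) = s + 31.7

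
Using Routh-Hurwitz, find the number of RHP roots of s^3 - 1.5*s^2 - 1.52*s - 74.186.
Routh array:
s^3: [1, -1.52]; s^2: [-1.5, -74.186]; s^1: [-50.9773]; s^0: [-74.186]
First column: [1, -1.5, -50.9773, -74.186]. Sign changes = RHP roots = 1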